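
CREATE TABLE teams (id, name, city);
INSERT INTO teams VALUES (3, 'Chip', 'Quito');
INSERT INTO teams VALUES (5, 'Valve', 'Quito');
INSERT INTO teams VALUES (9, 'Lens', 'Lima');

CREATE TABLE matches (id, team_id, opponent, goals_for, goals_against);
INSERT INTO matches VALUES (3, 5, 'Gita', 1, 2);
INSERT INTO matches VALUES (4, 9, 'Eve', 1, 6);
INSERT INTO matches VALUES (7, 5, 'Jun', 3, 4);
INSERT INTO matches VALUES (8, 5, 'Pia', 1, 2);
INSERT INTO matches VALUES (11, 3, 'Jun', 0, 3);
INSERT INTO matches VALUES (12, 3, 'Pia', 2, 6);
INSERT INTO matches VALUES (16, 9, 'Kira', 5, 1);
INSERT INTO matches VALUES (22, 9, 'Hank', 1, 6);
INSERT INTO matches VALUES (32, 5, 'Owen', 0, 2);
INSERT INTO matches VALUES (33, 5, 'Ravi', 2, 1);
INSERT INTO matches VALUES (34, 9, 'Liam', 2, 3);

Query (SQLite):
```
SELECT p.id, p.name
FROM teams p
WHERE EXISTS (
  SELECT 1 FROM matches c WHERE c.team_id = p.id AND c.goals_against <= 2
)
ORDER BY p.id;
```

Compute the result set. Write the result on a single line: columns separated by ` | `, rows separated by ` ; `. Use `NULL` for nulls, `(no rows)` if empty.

5 | Valve ; 9 | Lens

For each teams row, check whether any matches with matching team_id has goals_against <= 2.
Keep rows where that is true.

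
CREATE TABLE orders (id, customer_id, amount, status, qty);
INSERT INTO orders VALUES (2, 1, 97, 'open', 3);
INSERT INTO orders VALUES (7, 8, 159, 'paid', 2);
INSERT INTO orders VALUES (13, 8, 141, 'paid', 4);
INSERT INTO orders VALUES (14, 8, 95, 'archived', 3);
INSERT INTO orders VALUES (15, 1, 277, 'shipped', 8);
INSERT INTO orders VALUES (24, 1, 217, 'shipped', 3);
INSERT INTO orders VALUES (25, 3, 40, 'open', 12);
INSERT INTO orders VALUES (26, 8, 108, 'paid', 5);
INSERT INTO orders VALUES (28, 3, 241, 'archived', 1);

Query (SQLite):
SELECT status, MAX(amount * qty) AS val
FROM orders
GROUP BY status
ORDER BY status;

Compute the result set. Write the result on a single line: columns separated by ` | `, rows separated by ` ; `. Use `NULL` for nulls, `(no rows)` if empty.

For each row compute amount * qty.
Group by status; take MAX of the expression per group.
  archived: ids {14, 28} → MAX(amount * qty)=285
  open: ids {2, 25} → MAX(amount * qty)=480
  paid: ids {7, 13, 26} → MAX(amount * qty)=564
  shipped: ids {15, 24} → MAX(amount * qty)=2216

archived | 285 ; open | 480 ; paid | 564 ; shipped | 2216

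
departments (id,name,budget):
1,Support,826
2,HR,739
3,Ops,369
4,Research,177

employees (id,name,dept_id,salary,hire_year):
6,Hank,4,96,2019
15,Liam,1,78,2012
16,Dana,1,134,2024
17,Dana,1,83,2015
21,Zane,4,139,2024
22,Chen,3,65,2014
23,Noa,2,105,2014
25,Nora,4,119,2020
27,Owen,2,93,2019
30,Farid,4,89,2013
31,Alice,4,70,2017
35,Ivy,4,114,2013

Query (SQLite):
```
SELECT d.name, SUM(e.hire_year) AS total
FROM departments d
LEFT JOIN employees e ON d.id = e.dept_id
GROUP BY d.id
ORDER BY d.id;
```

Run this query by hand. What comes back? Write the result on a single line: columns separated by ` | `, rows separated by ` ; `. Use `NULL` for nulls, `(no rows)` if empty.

LEFT JOIN keeps every departments row; unmatched ones get NULL for employees columns.
Group by departments.id and compute SUM(e.hire_year). SUM over an all-NULL group is NULL.
  1: ids {15, 16, 17} → SUM(e.hire_year)=6051
  2: ids {23, 27} → SUM(e.hire_year)=4033
  3: ids {22} → SUM(e.hire_year)=2014
  4: ids {6, 21, 25, 30, 31, 35} → SUM(e.hire_year)=12106

Support | 6051 ; HR | 4033 ; Ops | 2014 ; Research | 12106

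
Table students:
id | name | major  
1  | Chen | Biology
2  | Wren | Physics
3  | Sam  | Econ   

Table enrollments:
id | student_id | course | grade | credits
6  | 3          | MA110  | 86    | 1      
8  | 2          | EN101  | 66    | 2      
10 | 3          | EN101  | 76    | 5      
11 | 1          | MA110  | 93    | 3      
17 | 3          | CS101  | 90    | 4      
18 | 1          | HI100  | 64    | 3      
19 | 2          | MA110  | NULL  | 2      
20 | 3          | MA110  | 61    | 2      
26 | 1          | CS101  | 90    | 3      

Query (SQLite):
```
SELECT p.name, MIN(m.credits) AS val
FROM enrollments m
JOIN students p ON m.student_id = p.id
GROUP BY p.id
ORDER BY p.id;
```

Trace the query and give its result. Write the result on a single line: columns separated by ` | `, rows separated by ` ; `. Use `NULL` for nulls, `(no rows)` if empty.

Chen | 3 ; Wren | 2 ; Sam | 1

Join each enrollments row to its students via student_id.
Group joined rows by students.id; compute MIN(m.credits) per group.
  1: ids {11, 18, 26} → MIN(m.credits)=3
  2: ids {8, 19} → MIN(m.credits)=2
  3: ids {6, 10, 17, 20} → MIN(m.credits)=1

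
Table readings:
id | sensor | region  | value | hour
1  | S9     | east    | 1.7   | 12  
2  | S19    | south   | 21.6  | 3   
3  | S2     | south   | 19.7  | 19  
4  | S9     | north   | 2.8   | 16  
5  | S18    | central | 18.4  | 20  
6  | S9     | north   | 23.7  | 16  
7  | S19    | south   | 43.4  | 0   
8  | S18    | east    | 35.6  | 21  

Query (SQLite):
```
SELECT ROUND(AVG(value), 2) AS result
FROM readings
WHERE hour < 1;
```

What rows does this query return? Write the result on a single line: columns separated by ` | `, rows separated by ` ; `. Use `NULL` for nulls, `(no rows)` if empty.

Rows where hour < 1 → value values: [43.4].
AVG = 43.4 / 1 (rounded to 2 dp).

43.4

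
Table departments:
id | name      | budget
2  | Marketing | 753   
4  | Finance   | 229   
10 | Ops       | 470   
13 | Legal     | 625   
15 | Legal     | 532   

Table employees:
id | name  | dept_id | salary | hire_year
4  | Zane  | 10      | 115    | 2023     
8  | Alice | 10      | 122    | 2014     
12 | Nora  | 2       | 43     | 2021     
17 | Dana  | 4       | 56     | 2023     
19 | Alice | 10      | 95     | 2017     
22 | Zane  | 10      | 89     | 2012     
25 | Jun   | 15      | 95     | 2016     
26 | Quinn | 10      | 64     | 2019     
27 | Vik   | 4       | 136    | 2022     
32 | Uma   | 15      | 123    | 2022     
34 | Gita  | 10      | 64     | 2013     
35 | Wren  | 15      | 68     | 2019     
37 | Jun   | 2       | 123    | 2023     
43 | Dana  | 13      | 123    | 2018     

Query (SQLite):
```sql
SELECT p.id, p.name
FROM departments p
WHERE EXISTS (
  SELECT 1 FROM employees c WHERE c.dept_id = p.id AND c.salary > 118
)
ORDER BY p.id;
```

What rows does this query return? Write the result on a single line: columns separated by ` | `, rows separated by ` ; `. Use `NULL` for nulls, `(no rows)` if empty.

2 | Marketing ; 4 | Finance ; 10 | Ops ; 13 | Legal ; 15 | Legal

For each departments row, check whether any employees with matching dept_id has salary > 118.
Keep rows where that is true.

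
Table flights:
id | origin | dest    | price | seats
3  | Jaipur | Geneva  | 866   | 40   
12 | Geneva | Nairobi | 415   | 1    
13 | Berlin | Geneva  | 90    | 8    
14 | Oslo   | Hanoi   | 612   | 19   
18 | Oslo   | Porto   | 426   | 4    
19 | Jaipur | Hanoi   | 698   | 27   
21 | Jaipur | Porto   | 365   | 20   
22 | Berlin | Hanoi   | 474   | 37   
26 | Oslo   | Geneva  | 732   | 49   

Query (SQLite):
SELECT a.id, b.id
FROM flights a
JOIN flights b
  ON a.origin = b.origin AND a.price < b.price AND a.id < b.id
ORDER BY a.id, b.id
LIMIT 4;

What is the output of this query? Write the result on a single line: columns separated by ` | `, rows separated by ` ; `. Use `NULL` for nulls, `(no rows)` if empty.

13 | 22 ; 14 | 26 ; 18 | 26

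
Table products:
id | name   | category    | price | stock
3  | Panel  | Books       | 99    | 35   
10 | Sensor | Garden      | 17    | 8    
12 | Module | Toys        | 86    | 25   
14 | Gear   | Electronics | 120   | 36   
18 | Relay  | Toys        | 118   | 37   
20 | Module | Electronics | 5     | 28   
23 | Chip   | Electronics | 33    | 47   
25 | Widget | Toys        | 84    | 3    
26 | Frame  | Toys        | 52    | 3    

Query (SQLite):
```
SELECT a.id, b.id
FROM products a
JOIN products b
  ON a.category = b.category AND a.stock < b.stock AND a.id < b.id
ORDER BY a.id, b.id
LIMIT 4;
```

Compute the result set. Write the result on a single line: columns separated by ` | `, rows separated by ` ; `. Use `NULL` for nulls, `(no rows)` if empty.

Pairs (a,b) with same category, a.stock < b.stock, a.id < b.id.
category groups: Books:{3} Electronics:{14,20,23} Garden:{10} Toys:{12,18,25,26}
Ordered by (a.id, b.id); first 4.

12 | 18 ; 14 | 23 ; 20 | 23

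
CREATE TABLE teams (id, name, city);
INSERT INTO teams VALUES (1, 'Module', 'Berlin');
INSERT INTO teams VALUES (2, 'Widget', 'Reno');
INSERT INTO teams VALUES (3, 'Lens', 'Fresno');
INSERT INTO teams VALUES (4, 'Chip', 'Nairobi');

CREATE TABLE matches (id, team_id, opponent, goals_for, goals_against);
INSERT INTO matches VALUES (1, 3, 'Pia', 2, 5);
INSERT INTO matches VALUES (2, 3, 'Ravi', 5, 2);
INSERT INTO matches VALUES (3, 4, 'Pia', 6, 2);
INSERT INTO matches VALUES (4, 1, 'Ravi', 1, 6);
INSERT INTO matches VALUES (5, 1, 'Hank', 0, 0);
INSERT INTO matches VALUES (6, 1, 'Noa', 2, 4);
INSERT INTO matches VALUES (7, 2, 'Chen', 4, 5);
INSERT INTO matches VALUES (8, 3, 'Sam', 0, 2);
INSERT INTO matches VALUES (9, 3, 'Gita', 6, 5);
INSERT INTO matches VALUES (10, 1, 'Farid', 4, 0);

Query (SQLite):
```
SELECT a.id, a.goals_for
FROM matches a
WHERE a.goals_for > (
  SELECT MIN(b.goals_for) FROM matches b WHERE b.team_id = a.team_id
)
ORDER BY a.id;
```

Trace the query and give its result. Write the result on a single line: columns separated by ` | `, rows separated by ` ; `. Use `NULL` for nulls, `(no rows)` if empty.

For each matches row a, compute MIN(goals_for) over rows sharing a.team_id.
Keep row a if a.goals_for > that per-group MIN.
  team_id=1: MIN(goals_for) = 0
  team_id=2: MIN(goals_for) = 4
  team_id=3: MIN(goals_for) = 0
  team_id=4: MIN(goals_for) = 6

1 | 2 ; 2 | 5 ; 4 | 1 ; 6 | 2 ; 9 | 6 ; 10 | 4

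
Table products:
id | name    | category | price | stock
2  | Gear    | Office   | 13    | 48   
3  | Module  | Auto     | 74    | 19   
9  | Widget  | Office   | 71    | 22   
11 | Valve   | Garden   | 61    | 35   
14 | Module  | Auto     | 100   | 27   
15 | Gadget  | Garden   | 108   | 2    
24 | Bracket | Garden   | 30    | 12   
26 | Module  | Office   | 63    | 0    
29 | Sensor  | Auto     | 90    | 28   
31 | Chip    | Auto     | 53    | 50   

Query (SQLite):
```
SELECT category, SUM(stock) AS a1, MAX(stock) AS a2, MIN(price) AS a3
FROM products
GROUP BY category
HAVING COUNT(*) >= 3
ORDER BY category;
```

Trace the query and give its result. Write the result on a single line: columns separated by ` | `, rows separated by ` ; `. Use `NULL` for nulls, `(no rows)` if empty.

Group products by category.
Per group compute: SUM(stock), MAX(stock), MIN(price).
HAVING: drop groups with fewer than 3 rows.
  Auto: ids {3, 14, 29, 31} → SUM(stock)=124, MAX(stock)=50, MIN(price)=53
  Garden: ids {11, 15, 24} → SUM(stock)=49, MAX(stock)=35, MIN(price)=30
  Office: ids {2, 9, 26} → SUM(stock)=70, MAX(stock)=48, MIN(price)=13

Auto | 124 | 50 | 53 ; Garden | 49 | 35 | 30 ; Office | 70 | 48 | 13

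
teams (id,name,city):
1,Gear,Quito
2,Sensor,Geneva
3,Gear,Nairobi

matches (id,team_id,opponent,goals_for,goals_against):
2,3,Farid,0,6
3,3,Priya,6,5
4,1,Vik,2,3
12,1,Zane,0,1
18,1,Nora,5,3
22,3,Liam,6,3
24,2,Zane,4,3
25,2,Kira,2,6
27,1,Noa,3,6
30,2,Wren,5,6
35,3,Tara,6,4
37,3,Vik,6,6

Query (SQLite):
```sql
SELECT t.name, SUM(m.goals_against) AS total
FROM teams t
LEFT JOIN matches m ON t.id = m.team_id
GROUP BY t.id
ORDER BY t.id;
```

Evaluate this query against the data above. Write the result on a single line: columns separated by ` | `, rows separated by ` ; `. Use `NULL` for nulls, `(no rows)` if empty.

Gear | 13 ; Sensor | 15 ; Gear | 24

LEFT JOIN keeps every teams row; unmatched ones get NULL for matches columns.
Group by teams.id and compute SUM(m.goals_against). SUM over an all-NULL group is NULL.
  1: ids {4, 12, 18, 27} → SUM(m.goals_against)=13
  2: ids {24, 25, 30} → SUM(m.goals_against)=15
  3: ids {2, 3, 22, 35, 37} → SUM(m.goals_against)=24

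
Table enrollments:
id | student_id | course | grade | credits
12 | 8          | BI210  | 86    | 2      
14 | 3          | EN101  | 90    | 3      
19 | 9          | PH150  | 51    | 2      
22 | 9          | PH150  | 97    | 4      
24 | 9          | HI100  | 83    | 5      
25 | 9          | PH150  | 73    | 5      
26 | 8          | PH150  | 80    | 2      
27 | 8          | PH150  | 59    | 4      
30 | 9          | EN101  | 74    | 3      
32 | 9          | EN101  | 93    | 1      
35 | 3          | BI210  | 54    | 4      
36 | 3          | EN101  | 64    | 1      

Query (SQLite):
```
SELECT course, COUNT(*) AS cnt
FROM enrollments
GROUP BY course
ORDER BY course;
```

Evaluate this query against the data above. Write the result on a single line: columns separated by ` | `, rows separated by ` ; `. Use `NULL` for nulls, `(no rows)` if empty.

BI210 | 2 ; EN101 | 4 ; HI100 | 1 ; PH150 | 5

Partition enrollments by course; compute COUNT(*) within each group.
  BI210: ids {12, 35} → COUNT(*)=2
  EN101: ids {14, 30, 32, 36} → COUNT(*)=4
  HI100: ids {24} → COUNT(*)=1
  PH150: ids {19, 22, 25, 26, 27} → COUNT(*)=5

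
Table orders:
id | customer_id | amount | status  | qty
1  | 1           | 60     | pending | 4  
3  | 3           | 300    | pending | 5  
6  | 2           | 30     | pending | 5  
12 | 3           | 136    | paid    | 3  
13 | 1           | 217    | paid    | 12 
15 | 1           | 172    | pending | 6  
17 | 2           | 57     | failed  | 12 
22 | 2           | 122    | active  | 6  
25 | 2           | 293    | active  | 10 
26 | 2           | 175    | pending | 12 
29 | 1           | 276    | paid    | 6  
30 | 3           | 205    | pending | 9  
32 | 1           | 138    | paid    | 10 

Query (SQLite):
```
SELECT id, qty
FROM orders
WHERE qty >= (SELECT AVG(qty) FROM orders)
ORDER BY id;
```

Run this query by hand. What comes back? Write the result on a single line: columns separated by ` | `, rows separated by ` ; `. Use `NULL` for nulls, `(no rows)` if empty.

13 | 12 ; 17 | 12 ; 25 | 10 ; 26 | 12 ; 30 | 9 ; 32 | 10

Scalar subquery: AVG(qty) over all orders rows = 7.692308 (≈; comparison uses full precision).
Keep rows where qty >= that value.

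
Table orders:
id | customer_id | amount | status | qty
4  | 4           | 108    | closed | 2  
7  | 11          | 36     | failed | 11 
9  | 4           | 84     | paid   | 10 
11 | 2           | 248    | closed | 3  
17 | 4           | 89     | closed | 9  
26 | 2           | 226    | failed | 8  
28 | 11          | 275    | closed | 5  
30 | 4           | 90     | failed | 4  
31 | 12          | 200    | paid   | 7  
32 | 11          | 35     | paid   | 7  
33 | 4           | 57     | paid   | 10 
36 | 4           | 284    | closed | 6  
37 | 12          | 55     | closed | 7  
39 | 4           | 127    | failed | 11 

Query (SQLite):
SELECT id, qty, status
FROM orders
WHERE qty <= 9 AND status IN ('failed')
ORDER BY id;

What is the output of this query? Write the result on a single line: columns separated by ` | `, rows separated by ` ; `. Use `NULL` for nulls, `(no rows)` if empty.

qty <= 9: ids {4, 11, 17, 26, 28, 30, 31, 32, 36, 37}
status IN ('failed'): ids {7, 26, 30, 39}
Combine with AND.

26 | 8 | failed ; 30 | 4 | failed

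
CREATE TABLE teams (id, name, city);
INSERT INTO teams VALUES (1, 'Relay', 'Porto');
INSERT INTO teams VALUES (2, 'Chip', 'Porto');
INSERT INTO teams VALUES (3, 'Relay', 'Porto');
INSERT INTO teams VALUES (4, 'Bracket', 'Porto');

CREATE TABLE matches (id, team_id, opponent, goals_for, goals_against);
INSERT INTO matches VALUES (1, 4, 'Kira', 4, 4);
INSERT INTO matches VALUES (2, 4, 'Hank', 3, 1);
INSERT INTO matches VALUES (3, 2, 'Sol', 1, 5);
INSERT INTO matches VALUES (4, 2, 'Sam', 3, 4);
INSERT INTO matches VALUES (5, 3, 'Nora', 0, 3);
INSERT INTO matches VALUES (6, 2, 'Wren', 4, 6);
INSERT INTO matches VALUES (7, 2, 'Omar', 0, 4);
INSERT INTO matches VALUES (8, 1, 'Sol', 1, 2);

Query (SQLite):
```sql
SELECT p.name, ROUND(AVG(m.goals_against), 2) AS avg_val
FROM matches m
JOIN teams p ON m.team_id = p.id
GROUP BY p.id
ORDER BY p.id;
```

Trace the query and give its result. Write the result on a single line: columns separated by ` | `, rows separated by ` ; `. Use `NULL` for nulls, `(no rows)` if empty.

Relay | 2 ; Chip | 4.75 ; Relay | 3 ; Bracket | 2.5

Join each matches row to its teams via team_id.
Group joined rows by teams.id; compute ROUND(AVG(m.goals_against), 2) per group.
  1: ids {8} → ROUND(AVG(m.goals_against), 2)=2
  2: ids {3, 4, 6, 7} → ROUND(AVG(m.goals_against), 2)=4.75
  3: ids {5} → ROUND(AVG(m.goals_against), 2)=3
  4: ids {1, 2} → ROUND(AVG(m.goals_against), 2)=2.5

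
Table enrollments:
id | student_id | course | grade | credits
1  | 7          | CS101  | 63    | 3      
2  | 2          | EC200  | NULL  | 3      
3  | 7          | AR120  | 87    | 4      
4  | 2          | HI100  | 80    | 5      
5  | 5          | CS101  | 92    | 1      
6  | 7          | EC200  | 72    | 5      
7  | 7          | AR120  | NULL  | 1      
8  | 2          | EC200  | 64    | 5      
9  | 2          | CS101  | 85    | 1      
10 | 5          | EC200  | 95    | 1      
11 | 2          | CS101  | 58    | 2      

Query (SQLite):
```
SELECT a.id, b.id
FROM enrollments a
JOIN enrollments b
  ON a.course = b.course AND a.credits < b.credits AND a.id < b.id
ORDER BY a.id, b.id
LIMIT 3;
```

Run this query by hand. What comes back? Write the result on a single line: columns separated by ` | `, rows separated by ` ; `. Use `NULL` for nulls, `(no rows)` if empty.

Pairs (a,b) with same course, a.credits < b.credits, a.id < b.id.
course groups: AR120:{3,7} CS101:{1,5,9,11} EC200:{2,6,8,10} HI100:{4}
Ordered by (a.id, b.id); first 3.

2 | 6 ; 2 | 8 ; 5 | 11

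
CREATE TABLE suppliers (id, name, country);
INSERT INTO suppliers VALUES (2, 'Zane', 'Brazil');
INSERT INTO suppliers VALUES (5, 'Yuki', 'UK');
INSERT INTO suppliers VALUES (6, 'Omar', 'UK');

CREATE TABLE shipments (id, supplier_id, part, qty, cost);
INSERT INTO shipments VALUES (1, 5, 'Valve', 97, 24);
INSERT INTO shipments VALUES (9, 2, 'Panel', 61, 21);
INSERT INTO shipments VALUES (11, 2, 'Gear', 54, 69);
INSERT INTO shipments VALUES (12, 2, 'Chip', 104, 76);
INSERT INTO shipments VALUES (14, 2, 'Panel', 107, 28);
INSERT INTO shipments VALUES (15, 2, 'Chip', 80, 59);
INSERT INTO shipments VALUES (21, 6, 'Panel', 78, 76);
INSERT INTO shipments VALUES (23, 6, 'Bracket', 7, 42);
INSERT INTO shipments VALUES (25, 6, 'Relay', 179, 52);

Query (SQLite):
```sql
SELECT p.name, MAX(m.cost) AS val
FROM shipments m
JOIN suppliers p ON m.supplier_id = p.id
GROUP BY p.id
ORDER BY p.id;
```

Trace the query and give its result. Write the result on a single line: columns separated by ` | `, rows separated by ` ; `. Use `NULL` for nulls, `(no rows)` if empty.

Zane | 76 ; Yuki | 24 ; Omar | 76

Join each shipments row to its suppliers via supplier_id.
Group joined rows by suppliers.id; compute MAX(m.cost) per group.
  2: ids {9, 11, 12, 14, 15} → MAX(m.cost)=76
  5: ids {1} → MAX(m.cost)=24
  6: ids {21, 23, 25} → MAX(m.cost)=76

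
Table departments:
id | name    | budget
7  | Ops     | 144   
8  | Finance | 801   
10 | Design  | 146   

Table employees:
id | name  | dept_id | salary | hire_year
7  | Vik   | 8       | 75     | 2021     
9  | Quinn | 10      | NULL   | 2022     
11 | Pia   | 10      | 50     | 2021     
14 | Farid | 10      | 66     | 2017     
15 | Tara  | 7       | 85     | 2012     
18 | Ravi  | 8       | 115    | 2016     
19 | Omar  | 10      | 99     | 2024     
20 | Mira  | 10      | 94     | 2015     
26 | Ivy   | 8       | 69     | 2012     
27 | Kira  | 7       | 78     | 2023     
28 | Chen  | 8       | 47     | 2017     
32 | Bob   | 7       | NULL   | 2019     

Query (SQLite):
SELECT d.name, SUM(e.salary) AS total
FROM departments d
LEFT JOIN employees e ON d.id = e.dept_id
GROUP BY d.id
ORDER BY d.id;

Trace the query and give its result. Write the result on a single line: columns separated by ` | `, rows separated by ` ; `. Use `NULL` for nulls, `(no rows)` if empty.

Ops | 163 ; Finance | 306 ; Design | 309

LEFT JOIN keeps every departments row; unmatched ones get NULL for employees columns.
Group by departments.id and compute SUM(e.salary). SUM over an all-NULL group is NULL.
  7: ids {15, 27, 32} → SUM(e.salary)=163
  8: ids {7, 18, 26, 28} → SUM(e.salary)=306
  10: ids {9, 11, 14, 19, 20} → SUM(e.salary)=309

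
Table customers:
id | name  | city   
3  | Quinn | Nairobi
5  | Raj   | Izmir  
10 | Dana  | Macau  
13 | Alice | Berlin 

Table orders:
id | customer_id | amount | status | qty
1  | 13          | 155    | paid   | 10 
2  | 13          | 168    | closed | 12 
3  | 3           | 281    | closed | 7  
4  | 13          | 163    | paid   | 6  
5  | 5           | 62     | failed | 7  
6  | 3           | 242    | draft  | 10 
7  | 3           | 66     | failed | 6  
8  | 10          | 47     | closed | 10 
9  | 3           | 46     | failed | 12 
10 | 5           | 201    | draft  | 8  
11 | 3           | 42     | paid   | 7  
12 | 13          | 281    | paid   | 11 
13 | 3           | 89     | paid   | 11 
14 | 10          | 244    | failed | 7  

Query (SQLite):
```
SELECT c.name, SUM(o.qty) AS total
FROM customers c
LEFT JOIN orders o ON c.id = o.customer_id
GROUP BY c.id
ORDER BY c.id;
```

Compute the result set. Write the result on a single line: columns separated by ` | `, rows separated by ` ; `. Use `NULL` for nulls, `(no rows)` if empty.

Quinn | 53 ; Raj | 15 ; Dana | 17 ; Alice | 39

LEFT JOIN keeps every customers row; unmatched ones get NULL for orders columns.
Group by customers.id and compute SUM(o.qty). SUM over an all-NULL group is NULL.
  3: ids {3, 6, 7, 9, 11, 13} → SUM(o.qty)=53
  5: ids {5, 10} → SUM(o.qty)=15
  10: ids {8, 14} → SUM(o.qty)=17
  13: ids {1, 2, 4, 12} → SUM(o.qty)=39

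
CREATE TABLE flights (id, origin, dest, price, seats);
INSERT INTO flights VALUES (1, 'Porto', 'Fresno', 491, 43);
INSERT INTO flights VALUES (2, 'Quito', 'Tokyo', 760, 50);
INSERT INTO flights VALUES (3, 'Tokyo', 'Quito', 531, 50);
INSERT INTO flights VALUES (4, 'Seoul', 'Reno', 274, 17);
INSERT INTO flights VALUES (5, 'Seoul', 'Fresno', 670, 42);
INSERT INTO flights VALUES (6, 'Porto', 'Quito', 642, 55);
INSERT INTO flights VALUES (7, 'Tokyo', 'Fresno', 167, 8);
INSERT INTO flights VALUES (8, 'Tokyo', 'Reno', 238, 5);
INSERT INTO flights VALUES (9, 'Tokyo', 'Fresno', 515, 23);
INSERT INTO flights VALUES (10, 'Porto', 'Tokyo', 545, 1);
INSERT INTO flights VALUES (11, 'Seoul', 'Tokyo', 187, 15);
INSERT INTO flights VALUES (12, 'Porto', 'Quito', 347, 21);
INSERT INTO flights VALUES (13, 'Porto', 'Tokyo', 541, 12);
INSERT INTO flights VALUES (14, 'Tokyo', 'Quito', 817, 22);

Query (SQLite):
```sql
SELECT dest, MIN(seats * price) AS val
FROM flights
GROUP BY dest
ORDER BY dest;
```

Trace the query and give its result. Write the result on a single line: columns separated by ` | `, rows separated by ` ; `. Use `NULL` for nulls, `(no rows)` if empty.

Fresno | 1336 ; Quito | 7287 ; Reno | 1190 ; Tokyo | 545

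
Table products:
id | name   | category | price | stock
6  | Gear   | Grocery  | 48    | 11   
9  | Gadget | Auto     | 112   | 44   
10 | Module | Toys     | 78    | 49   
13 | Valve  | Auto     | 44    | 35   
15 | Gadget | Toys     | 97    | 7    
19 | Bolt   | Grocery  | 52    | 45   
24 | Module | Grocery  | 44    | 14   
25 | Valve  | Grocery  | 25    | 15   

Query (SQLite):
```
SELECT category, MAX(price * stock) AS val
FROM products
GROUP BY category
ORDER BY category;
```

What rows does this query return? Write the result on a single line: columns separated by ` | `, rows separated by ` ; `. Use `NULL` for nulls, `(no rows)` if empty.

Auto | 4928 ; Grocery | 2340 ; Toys | 3822

For each row compute price * stock.
Group by category; take MAX of the expression per group.
  Auto: ids {9, 13} → MAX(price * stock)=4928
  Grocery: ids {6, 19, 24, 25} → MAX(price * stock)=2340
  Toys: ids {10, 15} → MAX(price * stock)=3822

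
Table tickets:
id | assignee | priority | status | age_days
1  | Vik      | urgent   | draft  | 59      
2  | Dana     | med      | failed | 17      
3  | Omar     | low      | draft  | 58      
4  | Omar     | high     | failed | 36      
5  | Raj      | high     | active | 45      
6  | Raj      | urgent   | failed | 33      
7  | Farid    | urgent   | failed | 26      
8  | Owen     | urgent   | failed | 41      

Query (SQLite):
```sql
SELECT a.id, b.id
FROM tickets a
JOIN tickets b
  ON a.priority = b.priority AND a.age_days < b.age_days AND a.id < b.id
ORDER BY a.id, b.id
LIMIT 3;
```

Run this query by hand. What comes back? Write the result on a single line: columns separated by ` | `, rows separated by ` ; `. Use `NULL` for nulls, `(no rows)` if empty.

4 | 5 ; 6 | 8 ; 7 | 8

Pairs (a,b) with same priority, a.age_days < b.age_days, a.id < b.id.
priority groups: high:{4,5} low:{3} med:{2} urgent:{1,6,7,8}
Ordered by (a.id, b.id); first 3.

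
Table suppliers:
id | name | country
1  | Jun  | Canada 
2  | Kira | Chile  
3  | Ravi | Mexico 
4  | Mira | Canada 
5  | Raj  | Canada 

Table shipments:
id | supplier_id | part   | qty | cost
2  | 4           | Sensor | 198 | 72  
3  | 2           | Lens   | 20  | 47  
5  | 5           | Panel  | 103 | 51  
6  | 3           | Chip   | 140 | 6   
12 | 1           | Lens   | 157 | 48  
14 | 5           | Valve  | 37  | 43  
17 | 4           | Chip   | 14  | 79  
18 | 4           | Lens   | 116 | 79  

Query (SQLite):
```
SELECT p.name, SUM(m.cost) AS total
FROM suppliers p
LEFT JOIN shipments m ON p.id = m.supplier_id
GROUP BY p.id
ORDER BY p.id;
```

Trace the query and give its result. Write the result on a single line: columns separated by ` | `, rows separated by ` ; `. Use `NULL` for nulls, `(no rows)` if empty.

LEFT JOIN keeps every suppliers row; unmatched ones get NULL for shipments columns.
Group by suppliers.id and compute SUM(m.cost). SUM over an all-NULL group is NULL.
  1: ids {12} → SUM(m.cost)=48
  2: ids {3} → SUM(m.cost)=47
  3: ids {6} → SUM(m.cost)=6
  4: ids {2, 17, 18} → SUM(m.cost)=230
  5: ids {5, 14} → SUM(m.cost)=94

Jun | 48 ; Kira | 47 ; Ravi | 6 ; Mira | 230 ; Raj | 94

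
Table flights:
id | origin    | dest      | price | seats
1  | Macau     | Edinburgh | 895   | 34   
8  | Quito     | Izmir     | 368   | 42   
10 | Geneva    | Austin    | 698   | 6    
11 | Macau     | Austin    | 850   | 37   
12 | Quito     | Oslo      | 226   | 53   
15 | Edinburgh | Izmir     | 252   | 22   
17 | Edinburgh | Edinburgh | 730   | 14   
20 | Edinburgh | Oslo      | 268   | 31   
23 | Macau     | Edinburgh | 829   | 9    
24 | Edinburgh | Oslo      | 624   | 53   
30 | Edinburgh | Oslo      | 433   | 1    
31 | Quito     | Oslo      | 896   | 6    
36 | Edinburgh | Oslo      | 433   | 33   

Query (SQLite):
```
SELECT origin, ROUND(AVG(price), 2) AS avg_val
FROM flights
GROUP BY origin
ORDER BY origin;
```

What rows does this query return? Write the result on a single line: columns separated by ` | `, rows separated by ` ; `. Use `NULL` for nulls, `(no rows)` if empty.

Edinburgh | 456.67 ; Geneva | 698 ; Macau | 858 ; Quito | 496.67

Partition flights by origin; compute ROUND(AVG(price), 2) within each group.
  Edinburgh: ids {15, 17, 20, 24, 30, 36} → ROUND(AVG(price), 2)=456.67
  Geneva: ids {10} → ROUND(AVG(price), 2)=698
  Macau: ids {1, 11, 23} → ROUND(AVG(price), 2)=858
  Quito: ids {8, 12, 31} → ROUND(AVG(price), 2)=496.67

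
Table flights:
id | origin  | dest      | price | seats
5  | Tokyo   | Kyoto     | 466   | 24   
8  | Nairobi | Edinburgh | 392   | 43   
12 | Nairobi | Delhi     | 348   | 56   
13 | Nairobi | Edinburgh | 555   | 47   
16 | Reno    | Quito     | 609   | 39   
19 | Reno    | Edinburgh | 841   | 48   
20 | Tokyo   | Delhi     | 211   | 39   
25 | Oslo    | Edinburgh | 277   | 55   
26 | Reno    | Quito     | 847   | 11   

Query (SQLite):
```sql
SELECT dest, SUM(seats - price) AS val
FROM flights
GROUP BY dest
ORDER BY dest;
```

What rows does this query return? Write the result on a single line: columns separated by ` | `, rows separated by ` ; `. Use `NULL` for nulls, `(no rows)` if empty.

For each row compute seats - price.
Group by dest; take SUM of the expression per group.
  Delhi: ids {12, 20} → SUM(seats - price)=-464
  Edinburgh: ids {8, 13, 19, 25} → SUM(seats - price)=-1872
  Kyoto: ids {5} → SUM(seats - price)=-442
  Quito: ids {16, 26} → SUM(seats - price)=-1406

Delhi | -464 ; Edinburgh | -1872 ; Kyoto | -442 ; Quito | -1406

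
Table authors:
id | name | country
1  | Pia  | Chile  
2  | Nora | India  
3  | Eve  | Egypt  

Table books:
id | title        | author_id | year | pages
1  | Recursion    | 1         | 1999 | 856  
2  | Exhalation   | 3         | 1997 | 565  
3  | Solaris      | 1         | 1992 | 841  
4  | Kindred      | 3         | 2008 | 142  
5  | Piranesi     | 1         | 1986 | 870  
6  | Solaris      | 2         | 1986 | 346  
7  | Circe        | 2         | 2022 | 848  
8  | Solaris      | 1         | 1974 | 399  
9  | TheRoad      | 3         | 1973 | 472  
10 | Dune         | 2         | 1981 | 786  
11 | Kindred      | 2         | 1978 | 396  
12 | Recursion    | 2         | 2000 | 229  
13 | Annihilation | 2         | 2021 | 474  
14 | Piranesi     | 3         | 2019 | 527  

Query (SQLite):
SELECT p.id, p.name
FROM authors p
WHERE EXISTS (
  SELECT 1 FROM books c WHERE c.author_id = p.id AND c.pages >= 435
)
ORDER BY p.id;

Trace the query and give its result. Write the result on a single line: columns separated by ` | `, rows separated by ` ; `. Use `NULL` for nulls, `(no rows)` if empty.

1 | Pia ; 2 | Nora ; 3 | Eve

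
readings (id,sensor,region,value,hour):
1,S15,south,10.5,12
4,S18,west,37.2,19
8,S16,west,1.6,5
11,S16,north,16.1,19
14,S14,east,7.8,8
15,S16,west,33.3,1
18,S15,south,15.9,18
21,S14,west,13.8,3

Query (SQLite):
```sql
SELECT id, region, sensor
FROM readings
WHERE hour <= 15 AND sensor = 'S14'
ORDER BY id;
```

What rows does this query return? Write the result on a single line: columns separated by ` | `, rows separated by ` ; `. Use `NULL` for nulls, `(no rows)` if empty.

14 | east | S14 ; 21 | west | S14

hour <= 15: ids {1, 8, 14, 15, 21}
sensor = 'S14': ids {14, 21}
Combine with AND.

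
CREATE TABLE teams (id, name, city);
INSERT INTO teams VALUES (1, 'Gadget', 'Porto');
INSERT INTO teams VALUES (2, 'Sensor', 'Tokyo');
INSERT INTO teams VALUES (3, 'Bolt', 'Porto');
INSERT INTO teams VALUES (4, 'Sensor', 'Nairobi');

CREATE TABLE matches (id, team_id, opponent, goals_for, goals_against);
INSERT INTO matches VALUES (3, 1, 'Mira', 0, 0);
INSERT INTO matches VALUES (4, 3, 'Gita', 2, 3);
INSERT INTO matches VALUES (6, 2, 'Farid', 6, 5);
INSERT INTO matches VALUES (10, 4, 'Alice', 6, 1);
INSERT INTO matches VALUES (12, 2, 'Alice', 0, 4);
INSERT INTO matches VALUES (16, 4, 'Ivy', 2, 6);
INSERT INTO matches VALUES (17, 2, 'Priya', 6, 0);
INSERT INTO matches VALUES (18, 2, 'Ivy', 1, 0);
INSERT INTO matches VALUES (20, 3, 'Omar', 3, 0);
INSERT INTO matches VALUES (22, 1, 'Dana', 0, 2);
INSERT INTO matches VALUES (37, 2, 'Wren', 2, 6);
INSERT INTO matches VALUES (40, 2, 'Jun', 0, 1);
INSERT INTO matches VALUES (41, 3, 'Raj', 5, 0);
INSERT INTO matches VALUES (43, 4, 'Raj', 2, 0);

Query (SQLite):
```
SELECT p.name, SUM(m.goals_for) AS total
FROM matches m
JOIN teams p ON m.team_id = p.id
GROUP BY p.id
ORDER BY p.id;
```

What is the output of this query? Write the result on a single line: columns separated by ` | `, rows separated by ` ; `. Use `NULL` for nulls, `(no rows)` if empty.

Join each matches row to its teams via team_id.
Group joined rows by teams.id; compute SUM(m.goals_for) per group.
  1: ids {3, 22} → SUM(m.goals_for)=0
  2: ids {6, 12, 17, 18, 37, 40} → SUM(m.goals_for)=15
  3: ids {4, 20, 41} → SUM(m.goals_for)=10
  4: ids {10, 16, 43} → SUM(m.goals_for)=10

Gadget | 0 ; Sensor | 15 ; Bolt | 10 ; Sensor | 10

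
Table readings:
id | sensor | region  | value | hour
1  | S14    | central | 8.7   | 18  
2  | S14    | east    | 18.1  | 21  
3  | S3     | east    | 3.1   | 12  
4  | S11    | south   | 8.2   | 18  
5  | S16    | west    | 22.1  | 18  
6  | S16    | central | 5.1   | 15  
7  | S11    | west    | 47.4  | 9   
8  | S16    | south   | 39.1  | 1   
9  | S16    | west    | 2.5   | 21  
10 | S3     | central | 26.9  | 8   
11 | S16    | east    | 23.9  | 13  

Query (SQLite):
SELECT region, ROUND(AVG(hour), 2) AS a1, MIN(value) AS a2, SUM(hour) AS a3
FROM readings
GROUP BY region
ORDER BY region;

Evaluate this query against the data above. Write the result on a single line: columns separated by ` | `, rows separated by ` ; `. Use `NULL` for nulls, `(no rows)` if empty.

central | 13.67 | 5.1 | 41 ; east | 15.33 | 3.1 | 46 ; south | 9.5 | 8.2 | 19 ; west | 16 | 2.5 | 48

Group readings by region.
Per group compute: ROUND(AVG(hour), 2), MIN(value), SUM(hour).
  central: ids {1, 6, 10} → ROUND(AVG(hour), 2)=13.67, MIN(value)=5.1, SUM(hour)=41
  east: ids {2, 3, 11} → ROUND(AVG(hour), 2)=15.33, MIN(value)=3.1, SUM(hour)=46
  south: ids {4, 8} → ROUND(AVG(hour), 2)=9.5, MIN(value)=8.2, SUM(hour)=19
  west: ids {5, 7, 9} → ROUND(AVG(hour), 2)=16, MIN(value)=2.5, SUM(hour)=48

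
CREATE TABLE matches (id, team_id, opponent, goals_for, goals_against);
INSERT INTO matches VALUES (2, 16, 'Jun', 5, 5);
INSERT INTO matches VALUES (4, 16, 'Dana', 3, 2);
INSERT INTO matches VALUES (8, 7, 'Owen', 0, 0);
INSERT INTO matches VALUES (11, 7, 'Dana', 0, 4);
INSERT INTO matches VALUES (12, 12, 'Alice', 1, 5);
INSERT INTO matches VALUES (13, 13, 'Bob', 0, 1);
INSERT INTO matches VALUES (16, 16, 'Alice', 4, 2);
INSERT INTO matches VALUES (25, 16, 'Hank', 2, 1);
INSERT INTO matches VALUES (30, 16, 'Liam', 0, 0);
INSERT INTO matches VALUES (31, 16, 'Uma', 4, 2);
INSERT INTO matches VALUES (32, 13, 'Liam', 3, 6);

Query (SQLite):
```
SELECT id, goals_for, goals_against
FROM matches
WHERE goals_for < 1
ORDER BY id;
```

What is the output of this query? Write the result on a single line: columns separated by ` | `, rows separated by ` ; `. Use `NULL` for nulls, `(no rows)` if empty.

goals_for < 1: ids {8, 11, 13, 30}

8 | 0 | 0 ; 11 | 0 | 4 ; 13 | 0 | 1 ; 30 | 0 | 0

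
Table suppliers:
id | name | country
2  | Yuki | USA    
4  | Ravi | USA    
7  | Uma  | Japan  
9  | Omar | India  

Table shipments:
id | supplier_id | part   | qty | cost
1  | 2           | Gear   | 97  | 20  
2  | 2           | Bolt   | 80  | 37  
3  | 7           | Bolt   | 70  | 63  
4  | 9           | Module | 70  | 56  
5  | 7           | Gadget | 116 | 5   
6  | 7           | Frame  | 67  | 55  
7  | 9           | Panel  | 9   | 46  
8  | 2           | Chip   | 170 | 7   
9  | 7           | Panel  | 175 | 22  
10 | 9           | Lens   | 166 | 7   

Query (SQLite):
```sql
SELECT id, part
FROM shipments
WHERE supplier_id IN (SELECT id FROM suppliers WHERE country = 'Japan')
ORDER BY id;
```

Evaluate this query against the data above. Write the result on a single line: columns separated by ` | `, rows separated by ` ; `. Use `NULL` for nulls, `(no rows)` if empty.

3 | Bolt ; 5 | Gadget ; 6 | Frame ; 9 | Panel

Inner query: suppliers.id where country = 'Japan'.
Outer: keep shipments rows whose supplier_id is in that set.
Inner query → {7}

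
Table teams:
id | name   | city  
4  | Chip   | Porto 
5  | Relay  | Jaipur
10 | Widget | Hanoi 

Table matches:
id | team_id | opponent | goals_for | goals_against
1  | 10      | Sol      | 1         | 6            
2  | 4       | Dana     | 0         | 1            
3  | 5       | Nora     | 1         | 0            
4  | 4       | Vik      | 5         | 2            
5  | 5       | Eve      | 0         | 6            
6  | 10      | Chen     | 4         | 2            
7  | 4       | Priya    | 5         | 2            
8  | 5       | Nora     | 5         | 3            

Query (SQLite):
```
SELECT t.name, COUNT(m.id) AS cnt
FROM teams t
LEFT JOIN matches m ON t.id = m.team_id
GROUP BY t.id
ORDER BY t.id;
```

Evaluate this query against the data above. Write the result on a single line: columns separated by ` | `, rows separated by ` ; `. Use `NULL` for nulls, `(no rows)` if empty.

Chip | 3 ; Relay | 3 ; Widget | 2

LEFT JOIN keeps every teams row; unmatched ones get NULL for matches columns.
Group by teams.id and compute COUNT(m.id). COUNT(col) of an all-NULL group is 0.
  4: ids {2, 4, 7} → COUNT(m.id)=3
  5: ids {3, 5, 8} → COUNT(m.id)=3
  10: ids {1, 6} → COUNT(m.id)=2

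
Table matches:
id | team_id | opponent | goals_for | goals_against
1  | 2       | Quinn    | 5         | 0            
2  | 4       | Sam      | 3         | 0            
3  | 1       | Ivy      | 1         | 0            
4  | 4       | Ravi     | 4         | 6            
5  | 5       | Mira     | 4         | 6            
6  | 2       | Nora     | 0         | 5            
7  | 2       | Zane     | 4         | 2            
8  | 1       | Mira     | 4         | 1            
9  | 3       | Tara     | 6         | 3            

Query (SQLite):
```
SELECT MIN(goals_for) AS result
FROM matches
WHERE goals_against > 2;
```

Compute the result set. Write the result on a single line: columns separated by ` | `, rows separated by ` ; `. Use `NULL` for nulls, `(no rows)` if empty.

Rows where goals_against > 2 → goals_for values: [4, 4, 0, 6].
MIN of non-NULL values = 0.

0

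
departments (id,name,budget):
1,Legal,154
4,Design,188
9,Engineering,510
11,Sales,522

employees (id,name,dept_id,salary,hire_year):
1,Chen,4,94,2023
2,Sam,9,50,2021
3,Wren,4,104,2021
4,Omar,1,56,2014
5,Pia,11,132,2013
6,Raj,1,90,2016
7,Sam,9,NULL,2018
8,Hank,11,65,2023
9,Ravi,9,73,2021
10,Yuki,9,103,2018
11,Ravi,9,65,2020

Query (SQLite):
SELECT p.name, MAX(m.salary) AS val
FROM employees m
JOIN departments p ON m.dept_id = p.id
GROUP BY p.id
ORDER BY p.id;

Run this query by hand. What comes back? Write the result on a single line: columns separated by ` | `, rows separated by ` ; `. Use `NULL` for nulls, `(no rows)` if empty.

Legal | 90 ; Design | 104 ; Engineering | 103 ; Sales | 132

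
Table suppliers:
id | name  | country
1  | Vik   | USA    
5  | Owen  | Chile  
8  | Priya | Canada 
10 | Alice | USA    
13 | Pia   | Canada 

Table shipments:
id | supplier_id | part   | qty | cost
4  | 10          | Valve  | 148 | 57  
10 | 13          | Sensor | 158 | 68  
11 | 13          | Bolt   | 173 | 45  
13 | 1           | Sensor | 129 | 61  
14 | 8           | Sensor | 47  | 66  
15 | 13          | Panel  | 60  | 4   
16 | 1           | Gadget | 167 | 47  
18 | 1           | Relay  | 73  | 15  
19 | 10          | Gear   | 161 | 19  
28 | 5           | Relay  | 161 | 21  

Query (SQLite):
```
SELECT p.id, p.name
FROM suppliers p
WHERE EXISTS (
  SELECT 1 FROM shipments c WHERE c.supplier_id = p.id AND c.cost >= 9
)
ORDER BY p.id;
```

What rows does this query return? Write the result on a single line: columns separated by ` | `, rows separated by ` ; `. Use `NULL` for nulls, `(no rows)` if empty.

1 | Vik ; 5 | Owen ; 8 | Priya ; 10 | Alice ; 13 | Pia

For each suppliers row, check whether any shipments with matching supplier_id has cost >= 9.
Keep rows where that is true.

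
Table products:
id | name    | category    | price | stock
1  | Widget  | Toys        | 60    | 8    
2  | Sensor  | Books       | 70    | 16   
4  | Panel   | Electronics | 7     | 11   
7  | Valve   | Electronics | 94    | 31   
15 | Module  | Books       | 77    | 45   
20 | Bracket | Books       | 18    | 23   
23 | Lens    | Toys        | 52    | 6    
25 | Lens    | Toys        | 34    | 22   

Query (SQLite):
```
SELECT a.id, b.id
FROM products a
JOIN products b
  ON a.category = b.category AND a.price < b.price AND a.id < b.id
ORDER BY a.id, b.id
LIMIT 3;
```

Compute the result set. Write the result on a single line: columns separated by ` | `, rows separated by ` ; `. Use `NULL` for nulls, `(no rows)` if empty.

Pairs (a,b) with same category, a.price < b.price, a.id < b.id.
category groups: Books:{2,15,20} Electronics:{4,7} Toys:{1,23,25}
Ordered by (a.id, b.id); first 3.

2 | 15 ; 4 | 7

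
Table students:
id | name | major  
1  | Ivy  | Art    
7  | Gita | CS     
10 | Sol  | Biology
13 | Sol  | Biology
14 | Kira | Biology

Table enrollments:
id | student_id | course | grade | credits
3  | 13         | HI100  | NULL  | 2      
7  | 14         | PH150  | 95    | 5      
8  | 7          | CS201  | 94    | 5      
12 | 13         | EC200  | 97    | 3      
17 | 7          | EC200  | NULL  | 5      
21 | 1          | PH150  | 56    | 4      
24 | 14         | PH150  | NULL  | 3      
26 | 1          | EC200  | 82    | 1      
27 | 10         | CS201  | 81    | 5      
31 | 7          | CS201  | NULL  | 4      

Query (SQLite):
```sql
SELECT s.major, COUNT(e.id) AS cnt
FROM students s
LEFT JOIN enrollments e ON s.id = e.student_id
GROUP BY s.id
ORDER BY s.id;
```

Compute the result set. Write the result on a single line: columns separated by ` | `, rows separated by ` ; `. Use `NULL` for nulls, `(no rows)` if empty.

Art | 2 ; CS | 3 ; Biology | 1 ; Biology | 2 ; Biology | 2

LEFT JOIN keeps every students row; unmatched ones get NULL for enrollments columns.
Group by students.id and compute COUNT(e.id). COUNT(col) of an all-NULL group is 0.
  1: ids {21, 26} → COUNT(e.id)=2
  7: ids {8, 17, 31} → COUNT(e.id)=3
  10: ids {27} → COUNT(e.id)=1
  13: ids {3, 12} → COUNT(e.id)=2
  14: ids {7, 24} → COUNT(e.id)=2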